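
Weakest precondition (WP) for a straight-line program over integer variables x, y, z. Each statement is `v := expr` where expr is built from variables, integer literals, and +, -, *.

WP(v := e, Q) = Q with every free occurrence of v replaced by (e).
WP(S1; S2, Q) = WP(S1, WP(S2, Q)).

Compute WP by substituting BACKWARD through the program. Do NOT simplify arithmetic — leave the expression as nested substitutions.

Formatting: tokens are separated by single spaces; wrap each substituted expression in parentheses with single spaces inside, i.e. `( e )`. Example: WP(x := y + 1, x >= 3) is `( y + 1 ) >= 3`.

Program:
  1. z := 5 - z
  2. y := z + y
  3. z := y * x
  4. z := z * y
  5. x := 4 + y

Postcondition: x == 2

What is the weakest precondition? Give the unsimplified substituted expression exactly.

Answer: ( 4 + ( ( 5 - z ) + y ) ) == 2

Derivation:
post: x == 2
stmt 5: x := 4 + y  -- replace 1 occurrence(s) of x with (4 + y)
  => ( 4 + y ) == 2
stmt 4: z := z * y  -- replace 0 occurrence(s) of z with (z * y)
  => ( 4 + y ) == 2
stmt 3: z := y * x  -- replace 0 occurrence(s) of z with (y * x)
  => ( 4 + y ) == 2
stmt 2: y := z + y  -- replace 1 occurrence(s) of y with (z + y)
  => ( 4 + ( z + y ) ) == 2
stmt 1: z := 5 - z  -- replace 1 occurrence(s) of z with (5 - z)
  => ( 4 + ( ( 5 - z ) + y ) ) == 2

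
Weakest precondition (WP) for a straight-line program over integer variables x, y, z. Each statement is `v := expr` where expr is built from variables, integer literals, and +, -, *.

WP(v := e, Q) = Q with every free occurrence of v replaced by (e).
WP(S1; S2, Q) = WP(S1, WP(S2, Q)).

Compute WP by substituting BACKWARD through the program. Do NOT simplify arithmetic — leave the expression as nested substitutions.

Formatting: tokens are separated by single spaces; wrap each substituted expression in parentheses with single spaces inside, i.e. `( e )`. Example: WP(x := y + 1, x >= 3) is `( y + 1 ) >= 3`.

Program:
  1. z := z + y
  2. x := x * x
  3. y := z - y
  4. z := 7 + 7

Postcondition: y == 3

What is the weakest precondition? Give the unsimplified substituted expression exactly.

post: y == 3
stmt 4: z := 7 + 7  -- replace 0 occurrence(s) of z with (7 + 7)
  => y == 3
stmt 3: y := z - y  -- replace 1 occurrence(s) of y with (z - y)
  => ( z - y ) == 3
stmt 2: x := x * x  -- replace 0 occurrence(s) of x with (x * x)
  => ( z - y ) == 3
stmt 1: z := z + y  -- replace 1 occurrence(s) of z with (z + y)
  => ( ( z + y ) - y ) == 3

Answer: ( ( z + y ) - y ) == 3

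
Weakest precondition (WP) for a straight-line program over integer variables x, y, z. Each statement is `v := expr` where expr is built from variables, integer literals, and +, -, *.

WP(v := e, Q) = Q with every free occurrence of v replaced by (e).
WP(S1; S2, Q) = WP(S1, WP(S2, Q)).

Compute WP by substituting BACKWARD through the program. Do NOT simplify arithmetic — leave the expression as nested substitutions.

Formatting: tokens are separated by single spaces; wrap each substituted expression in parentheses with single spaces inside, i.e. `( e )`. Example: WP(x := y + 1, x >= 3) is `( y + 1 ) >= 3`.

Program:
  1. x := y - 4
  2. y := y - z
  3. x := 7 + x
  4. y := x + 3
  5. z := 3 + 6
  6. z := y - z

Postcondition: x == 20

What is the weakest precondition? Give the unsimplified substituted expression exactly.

Answer: ( 7 + ( y - 4 ) ) == 20

Derivation:
post: x == 20
stmt 6: z := y - z  -- replace 0 occurrence(s) of z with (y - z)
  => x == 20
stmt 5: z := 3 + 6  -- replace 0 occurrence(s) of z with (3 + 6)
  => x == 20
stmt 4: y := x + 3  -- replace 0 occurrence(s) of y with (x + 3)
  => x == 20
stmt 3: x := 7 + x  -- replace 1 occurrence(s) of x with (7 + x)
  => ( 7 + x ) == 20
stmt 2: y := y - z  -- replace 0 occurrence(s) of y with (y - z)
  => ( 7 + x ) == 20
stmt 1: x := y - 4  -- replace 1 occurrence(s) of x with (y - 4)
  => ( 7 + ( y - 4 ) ) == 20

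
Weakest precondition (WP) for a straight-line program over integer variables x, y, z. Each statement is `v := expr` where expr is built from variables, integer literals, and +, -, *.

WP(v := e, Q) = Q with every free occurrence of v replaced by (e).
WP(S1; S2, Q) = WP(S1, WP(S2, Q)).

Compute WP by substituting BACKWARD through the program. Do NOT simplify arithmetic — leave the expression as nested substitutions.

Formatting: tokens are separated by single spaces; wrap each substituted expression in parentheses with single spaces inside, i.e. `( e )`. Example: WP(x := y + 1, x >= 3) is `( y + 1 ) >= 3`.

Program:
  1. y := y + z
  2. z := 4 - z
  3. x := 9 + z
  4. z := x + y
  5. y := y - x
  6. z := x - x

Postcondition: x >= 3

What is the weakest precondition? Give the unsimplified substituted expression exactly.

Answer: ( 9 + ( 4 - z ) ) >= 3

Derivation:
post: x >= 3
stmt 6: z := x - x  -- replace 0 occurrence(s) of z with (x - x)
  => x >= 3
stmt 5: y := y - x  -- replace 0 occurrence(s) of y with (y - x)
  => x >= 3
stmt 4: z := x + y  -- replace 0 occurrence(s) of z with (x + y)
  => x >= 3
stmt 3: x := 9 + z  -- replace 1 occurrence(s) of x with (9 + z)
  => ( 9 + z ) >= 3
stmt 2: z := 4 - z  -- replace 1 occurrence(s) of z with (4 - z)
  => ( 9 + ( 4 - z ) ) >= 3
stmt 1: y := y + z  -- replace 0 occurrence(s) of y with (y + z)
  => ( 9 + ( 4 - z ) ) >= 3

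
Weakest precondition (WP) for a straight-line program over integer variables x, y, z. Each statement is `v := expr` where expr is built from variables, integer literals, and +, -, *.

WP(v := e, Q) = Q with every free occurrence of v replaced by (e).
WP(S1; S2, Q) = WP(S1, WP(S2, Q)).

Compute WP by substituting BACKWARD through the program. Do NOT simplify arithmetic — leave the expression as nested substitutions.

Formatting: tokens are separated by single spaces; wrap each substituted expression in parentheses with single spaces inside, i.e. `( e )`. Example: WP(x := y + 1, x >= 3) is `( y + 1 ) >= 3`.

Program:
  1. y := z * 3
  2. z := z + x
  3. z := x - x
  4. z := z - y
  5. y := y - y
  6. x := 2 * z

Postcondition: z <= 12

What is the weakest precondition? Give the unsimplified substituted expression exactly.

Answer: ( ( x - x ) - ( z * 3 ) ) <= 12

Derivation:
post: z <= 12
stmt 6: x := 2 * z  -- replace 0 occurrence(s) of x with (2 * z)
  => z <= 12
stmt 5: y := y - y  -- replace 0 occurrence(s) of y with (y - y)
  => z <= 12
stmt 4: z := z - y  -- replace 1 occurrence(s) of z with (z - y)
  => ( z - y ) <= 12
stmt 3: z := x - x  -- replace 1 occurrence(s) of z with (x - x)
  => ( ( x - x ) - y ) <= 12
stmt 2: z := z + x  -- replace 0 occurrence(s) of z with (z + x)
  => ( ( x - x ) - y ) <= 12
stmt 1: y := z * 3  -- replace 1 occurrence(s) of y with (z * 3)
  => ( ( x - x ) - ( z * 3 ) ) <= 12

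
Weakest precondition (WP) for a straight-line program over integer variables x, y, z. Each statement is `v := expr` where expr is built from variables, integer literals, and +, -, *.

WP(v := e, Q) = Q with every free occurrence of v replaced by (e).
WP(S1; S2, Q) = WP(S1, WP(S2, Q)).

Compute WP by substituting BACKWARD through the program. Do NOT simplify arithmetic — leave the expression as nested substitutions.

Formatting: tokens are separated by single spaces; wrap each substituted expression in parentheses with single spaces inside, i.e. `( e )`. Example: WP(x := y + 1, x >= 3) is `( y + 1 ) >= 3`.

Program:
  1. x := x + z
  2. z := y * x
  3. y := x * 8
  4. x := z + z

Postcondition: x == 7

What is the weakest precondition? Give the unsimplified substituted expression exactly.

Answer: ( ( y * ( x + z ) ) + ( y * ( x + z ) ) ) == 7

Derivation:
post: x == 7
stmt 4: x := z + z  -- replace 1 occurrence(s) of x with (z + z)
  => ( z + z ) == 7
stmt 3: y := x * 8  -- replace 0 occurrence(s) of y with (x * 8)
  => ( z + z ) == 7
stmt 2: z := y * x  -- replace 2 occurrence(s) of z with (y * x)
  => ( ( y * x ) + ( y * x ) ) == 7
stmt 1: x := x + z  -- replace 2 occurrence(s) of x with (x + z)
  => ( ( y * ( x + z ) ) + ( y * ( x + z ) ) ) == 7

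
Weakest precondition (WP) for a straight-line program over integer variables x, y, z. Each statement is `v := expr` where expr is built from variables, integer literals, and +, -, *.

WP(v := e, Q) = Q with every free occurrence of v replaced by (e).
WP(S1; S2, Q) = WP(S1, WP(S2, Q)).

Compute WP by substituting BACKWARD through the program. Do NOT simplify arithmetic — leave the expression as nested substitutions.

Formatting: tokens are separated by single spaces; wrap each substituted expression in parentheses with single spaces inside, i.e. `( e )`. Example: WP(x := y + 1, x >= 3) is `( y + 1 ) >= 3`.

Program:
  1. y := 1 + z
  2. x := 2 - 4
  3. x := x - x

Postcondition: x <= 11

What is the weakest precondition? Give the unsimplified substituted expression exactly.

post: x <= 11
stmt 3: x := x - x  -- replace 1 occurrence(s) of x with (x - x)
  => ( x - x ) <= 11
stmt 2: x := 2 - 4  -- replace 2 occurrence(s) of x with (2 - 4)
  => ( ( 2 - 4 ) - ( 2 - 4 ) ) <= 11
stmt 1: y := 1 + z  -- replace 0 occurrence(s) of y with (1 + z)
  => ( ( 2 - 4 ) - ( 2 - 4 ) ) <= 11

Answer: ( ( 2 - 4 ) - ( 2 - 4 ) ) <= 11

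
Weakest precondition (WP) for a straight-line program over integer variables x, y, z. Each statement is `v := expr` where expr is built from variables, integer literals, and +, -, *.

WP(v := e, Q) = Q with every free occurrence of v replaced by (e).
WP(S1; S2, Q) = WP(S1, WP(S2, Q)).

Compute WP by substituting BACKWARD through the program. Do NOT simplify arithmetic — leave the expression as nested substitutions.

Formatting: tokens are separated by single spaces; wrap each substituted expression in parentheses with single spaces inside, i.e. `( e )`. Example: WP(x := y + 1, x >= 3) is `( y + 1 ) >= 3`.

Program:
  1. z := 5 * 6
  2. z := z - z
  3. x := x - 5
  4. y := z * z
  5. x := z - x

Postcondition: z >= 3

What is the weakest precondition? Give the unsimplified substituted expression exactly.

Answer: ( ( 5 * 6 ) - ( 5 * 6 ) ) >= 3

Derivation:
post: z >= 3
stmt 5: x := z - x  -- replace 0 occurrence(s) of x with (z - x)
  => z >= 3
stmt 4: y := z * z  -- replace 0 occurrence(s) of y with (z * z)
  => z >= 3
stmt 3: x := x - 5  -- replace 0 occurrence(s) of x with (x - 5)
  => z >= 3
stmt 2: z := z - z  -- replace 1 occurrence(s) of z with (z - z)
  => ( z - z ) >= 3
stmt 1: z := 5 * 6  -- replace 2 occurrence(s) of z with (5 * 6)
  => ( ( 5 * 6 ) - ( 5 * 6 ) ) >= 3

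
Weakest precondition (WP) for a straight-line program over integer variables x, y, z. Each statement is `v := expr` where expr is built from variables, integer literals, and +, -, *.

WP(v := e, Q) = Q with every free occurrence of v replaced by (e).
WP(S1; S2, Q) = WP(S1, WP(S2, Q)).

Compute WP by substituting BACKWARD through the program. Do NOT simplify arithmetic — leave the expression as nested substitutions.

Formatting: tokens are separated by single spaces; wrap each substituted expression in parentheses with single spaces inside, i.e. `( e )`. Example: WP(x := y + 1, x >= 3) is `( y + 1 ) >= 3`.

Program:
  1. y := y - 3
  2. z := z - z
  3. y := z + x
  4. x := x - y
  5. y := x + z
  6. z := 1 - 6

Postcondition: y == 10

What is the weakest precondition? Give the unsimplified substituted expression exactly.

post: y == 10
stmt 6: z := 1 - 6  -- replace 0 occurrence(s) of z with (1 - 6)
  => y == 10
stmt 5: y := x + z  -- replace 1 occurrence(s) of y with (x + z)
  => ( x + z ) == 10
stmt 4: x := x - y  -- replace 1 occurrence(s) of x with (x - y)
  => ( ( x - y ) + z ) == 10
stmt 3: y := z + x  -- replace 1 occurrence(s) of y with (z + x)
  => ( ( x - ( z + x ) ) + z ) == 10
stmt 2: z := z - z  -- replace 2 occurrence(s) of z with (z - z)
  => ( ( x - ( ( z - z ) + x ) ) + ( z - z ) ) == 10
stmt 1: y := y - 3  -- replace 0 occurrence(s) of y with (y - 3)
  => ( ( x - ( ( z - z ) + x ) ) + ( z - z ) ) == 10

Answer: ( ( x - ( ( z - z ) + x ) ) + ( z - z ) ) == 10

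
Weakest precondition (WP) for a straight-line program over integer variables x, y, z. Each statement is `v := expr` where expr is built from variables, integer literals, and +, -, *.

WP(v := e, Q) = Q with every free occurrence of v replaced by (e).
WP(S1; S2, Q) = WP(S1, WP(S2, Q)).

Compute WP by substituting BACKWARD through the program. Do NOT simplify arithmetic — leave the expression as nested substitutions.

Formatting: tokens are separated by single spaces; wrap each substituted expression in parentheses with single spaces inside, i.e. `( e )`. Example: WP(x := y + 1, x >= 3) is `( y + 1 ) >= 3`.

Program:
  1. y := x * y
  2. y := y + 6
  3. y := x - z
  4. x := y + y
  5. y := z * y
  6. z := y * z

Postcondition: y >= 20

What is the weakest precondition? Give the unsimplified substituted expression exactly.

post: y >= 20
stmt 6: z := y * z  -- replace 0 occurrence(s) of z with (y * z)
  => y >= 20
stmt 5: y := z * y  -- replace 1 occurrence(s) of y with (z * y)
  => ( z * y ) >= 20
stmt 4: x := y + y  -- replace 0 occurrence(s) of x with (y + y)
  => ( z * y ) >= 20
stmt 3: y := x - z  -- replace 1 occurrence(s) of y with (x - z)
  => ( z * ( x - z ) ) >= 20
stmt 2: y := y + 6  -- replace 0 occurrence(s) of y with (y + 6)
  => ( z * ( x - z ) ) >= 20
stmt 1: y := x * y  -- replace 0 occurrence(s) of y with (x * y)
  => ( z * ( x - z ) ) >= 20

Answer: ( z * ( x - z ) ) >= 20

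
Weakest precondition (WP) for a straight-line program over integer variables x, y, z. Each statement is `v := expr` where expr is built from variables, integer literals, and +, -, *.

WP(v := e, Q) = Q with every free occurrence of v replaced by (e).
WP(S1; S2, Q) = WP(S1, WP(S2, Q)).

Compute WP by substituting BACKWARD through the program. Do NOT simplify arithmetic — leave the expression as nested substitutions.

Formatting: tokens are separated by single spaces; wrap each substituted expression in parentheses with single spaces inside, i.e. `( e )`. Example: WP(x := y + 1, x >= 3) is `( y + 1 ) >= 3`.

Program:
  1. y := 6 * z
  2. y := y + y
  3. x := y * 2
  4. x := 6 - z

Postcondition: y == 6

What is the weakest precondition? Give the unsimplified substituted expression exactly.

post: y == 6
stmt 4: x := 6 - z  -- replace 0 occurrence(s) of x with (6 - z)
  => y == 6
stmt 3: x := y * 2  -- replace 0 occurrence(s) of x with (y * 2)
  => y == 6
stmt 2: y := y + y  -- replace 1 occurrence(s) of y with (y + y)
  => ( y + y ) == 6
stmt 1: y := 6 * z  -- replace 2 occurrence(s) of y with (6 * z)
  => ( ( 6 * z ) + ( 6 * z ) ) == 6

Answer: ( ( 6 * z ) + ( 6 * z ) ) == 6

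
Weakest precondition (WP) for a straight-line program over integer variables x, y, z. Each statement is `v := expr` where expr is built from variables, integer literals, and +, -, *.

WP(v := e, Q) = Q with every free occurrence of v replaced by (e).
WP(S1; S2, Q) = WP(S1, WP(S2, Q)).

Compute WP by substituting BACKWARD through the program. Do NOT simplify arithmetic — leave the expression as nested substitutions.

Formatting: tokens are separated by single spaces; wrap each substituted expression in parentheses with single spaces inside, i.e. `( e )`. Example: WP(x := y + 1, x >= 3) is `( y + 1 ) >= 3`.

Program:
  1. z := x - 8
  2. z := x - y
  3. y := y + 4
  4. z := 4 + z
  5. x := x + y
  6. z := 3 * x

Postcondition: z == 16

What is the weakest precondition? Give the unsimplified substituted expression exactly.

post: z == 16
stmt 6: z := 3 * x  -- replace 1 occurrence(s) of z with (3 * x)
  => ( 3 * x ) == 16
stmt 5: x := x + y  -- replace 1 occurrence(s) of x with (x + y)
  => ( 3 * ( x + y ) ) == 16
stmt 4: z := 4 + z  -- replace 0 occurrence(s) of z with (4 + z)
  => ( 3 * ( x + y ) ) == 16
stmt 3: y := y + 4  -- replace 1 occurrence(s) of y with (y + 4)
  => ( 3 * ( x + ( y + 4 ) ) ) == 16
stmt 2: z := x - y  -- replace 0 occurrence(s) of z with (x - y)
  => ( 3 * ( x + ( y + 4 ) ) ) == 16
stmt 1: z := x - 8  -- replace 0 occurrence(s) of z with (x - 8)
  => ( 3 * ( x + ( y + 4 ) ) ) == 16

Answer: ( 3 * ( x + ( y + 4 ) ) ) == 16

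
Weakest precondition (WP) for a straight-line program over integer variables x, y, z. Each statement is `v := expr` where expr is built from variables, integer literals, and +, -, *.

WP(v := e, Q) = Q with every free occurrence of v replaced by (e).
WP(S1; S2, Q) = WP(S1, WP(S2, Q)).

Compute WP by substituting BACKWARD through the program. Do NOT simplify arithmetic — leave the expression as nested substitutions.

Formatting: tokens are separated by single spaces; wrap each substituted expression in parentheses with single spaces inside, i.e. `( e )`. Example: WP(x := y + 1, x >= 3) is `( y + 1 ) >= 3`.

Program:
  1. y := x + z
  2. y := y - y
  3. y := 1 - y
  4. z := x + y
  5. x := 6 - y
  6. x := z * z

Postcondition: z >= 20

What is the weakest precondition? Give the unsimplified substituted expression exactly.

post: z >= 20
stmt 6: x := z * z  -- replace 0 occurrence(s) of x with (z * z)
  => z >= 20
stmt 5: x := 6 - y  -- replace 0 occurrence(s) of x with (6 - y)
  => z >= 20
stmt 4: z := x + y  -- replace 1 occurrence(s) of z with (x + y)
  => ( x + y ) >= 20
stmt 3: y := 1 - y  -- replace 1 occurrence(s) of y with (1 - y)
  => ( x + ( 1 - y ) ) >= 20
stmt 2: y := y - y  -- replace 1 occurrence(s) of y with (y - y)
  => ( x + ( 1 - ( y - y ) ) ) >= 20
stmt 1: y := x + z  -- replace 2 occurrence(s) of y with (x + z)
  => ( x + ( 1 - ( ( x + z ) - ( x + z ) ) ) ) >= 20

Answer: ( x + ( 1 - ( ( x + z ) - ( x + z ) ) ) ) >= 20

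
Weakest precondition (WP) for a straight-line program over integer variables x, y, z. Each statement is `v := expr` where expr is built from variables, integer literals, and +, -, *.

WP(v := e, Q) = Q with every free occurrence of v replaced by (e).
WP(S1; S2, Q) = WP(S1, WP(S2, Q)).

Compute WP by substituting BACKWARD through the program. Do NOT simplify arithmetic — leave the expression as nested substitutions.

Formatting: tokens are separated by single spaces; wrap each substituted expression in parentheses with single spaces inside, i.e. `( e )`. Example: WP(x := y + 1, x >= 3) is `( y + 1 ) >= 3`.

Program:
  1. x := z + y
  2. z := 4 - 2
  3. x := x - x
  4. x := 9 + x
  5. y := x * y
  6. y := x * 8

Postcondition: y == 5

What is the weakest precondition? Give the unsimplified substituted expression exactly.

Answer: ( ( 9 + ( ( z + y ) - ( z + y ) ) ) * 8 ) == 5

Derivation:
post: y == 5
stmt 6: y := x * 8  -- replace 1 occurrence(s) of y with (x * 8)
  => ( x * 8 ) == 5
stmt 5: y := x * y  -- replace 0 occurrence(s) of y with (x * y)
  => ( x * 8 ) == 5
stmt 4: x := 9 + x  -- replace 1 occurrence(s) of x with (9 + x)
  => ( ( 9 + x ) * 8 ) == 5
stmt 3: x := x - x  -- replace 1 occurrence(s) of x with (x - x)
  => ( ( 9 + ( x - x ) ) * 8 ) == 5
stmt 2: z := 4 - 2  -- replace 0 occurrence(s) of z with (4 - 2)
  => ( ( 9 + ( x - x ) ) * 8 ) == 5
stmt 1: x := z + y  -- replace 2 occurrence(s) of x with (z + y)
  => ( ( 9 + ( ( z + y ) - ( z + y ) ) ) * 8 ) == 5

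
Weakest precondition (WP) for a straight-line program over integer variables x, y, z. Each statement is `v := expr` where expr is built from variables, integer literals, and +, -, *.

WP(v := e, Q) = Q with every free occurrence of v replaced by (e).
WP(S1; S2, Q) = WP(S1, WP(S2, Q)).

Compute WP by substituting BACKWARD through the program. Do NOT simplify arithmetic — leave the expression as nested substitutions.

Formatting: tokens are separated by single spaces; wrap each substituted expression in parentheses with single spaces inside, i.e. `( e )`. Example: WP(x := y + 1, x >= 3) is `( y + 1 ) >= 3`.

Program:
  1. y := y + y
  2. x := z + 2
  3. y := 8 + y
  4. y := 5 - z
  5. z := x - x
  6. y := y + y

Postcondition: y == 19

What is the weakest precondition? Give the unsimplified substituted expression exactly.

Answer: ( ( 5 - z ) + ( 5 - z ) ) == 19

Derivation:
post: y == 19
stmt 6: y := y + y  -- replace 1 occurrence(s) of y with (y + y)
  => ( y + y ) == 19
stmt 5: z := x - x  -- replace 0 occurrence(s) of z with (x - x)
  => ( y + y ) == 19
stmt 4: y := 5 - z  -- replace 2 occurrence(s) of y with (5 - z)
  => ( ( 5 - z ) + ( 5 - z ) ) == 19
stmt 3: y := 8 + y  -- replace 0 occurrence(s) of y with (8 + y)
  => ( ( 5 - z ) + ( 5 - z ) ) == 19
stmt 2: x := z + 2  -- replace 0 occurrence(s) of x with (z + 2)
  => ( ( 5 - z ) + ( 5 - z ) ) == 19
stmt 1: y := y + y  -- replace 0 occurrence(s) of y with (y + y)
  => ( ( 5 - z ) + ( 5 - z ) ) == 19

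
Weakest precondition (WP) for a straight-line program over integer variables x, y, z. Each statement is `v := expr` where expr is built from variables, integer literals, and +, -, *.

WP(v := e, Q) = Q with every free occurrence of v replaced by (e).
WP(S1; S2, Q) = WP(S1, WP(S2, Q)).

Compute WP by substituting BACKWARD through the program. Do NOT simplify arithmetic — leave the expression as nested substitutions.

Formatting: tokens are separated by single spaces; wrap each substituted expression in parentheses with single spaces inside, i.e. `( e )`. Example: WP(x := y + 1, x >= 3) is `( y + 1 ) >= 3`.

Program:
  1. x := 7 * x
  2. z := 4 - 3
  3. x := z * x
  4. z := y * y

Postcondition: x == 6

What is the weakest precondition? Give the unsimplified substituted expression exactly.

post: x == 6
stmt 4: z := y * y  -- replace 0 occurrence(s) of z with (y * y)
  => x == 6
stmt 3: x := z * x  -- replace 1 occurrence(s) of x with (z * x)
  => ( z * x ) == 6
stmt 2: z := 4 - 3  -- replace 1 occurrence(s) of z with (4 - 3)
  => ( ( 4 - 3 ) * x ) == 6
stmt 1: x := 7 * x  -- replace 1 occurrence(s) of x with (7 * x)
  => ( ( 4 - 3 ) * ( 7 * x ) ) == 6

Answer: ( ( 4 - 3 ) * ( 7 * x ) ) == 6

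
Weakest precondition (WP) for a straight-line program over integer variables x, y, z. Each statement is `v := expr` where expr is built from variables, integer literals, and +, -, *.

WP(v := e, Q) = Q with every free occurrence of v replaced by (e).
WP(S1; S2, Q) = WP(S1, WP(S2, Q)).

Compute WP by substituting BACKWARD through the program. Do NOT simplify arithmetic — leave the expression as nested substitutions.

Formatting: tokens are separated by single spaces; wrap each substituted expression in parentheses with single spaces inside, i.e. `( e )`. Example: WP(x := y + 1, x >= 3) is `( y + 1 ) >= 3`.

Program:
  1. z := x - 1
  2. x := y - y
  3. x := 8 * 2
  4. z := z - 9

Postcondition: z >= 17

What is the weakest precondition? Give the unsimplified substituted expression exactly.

Answer: ( ( x - 1 ) - 9 ) >= 17

Derivation:
post: z >= 17
stmt 4: z := z - 9  -- replace 1 occurrence(s) of z with (z - 9)
  => ( z - 9 ) >= 17
stmt 3: x := 8 * 2  -- replace 0 occurrence(s) of x with (8 * 2)
  => ( z - 9 ) >= 17
stmt 2: x := y - y  -- replace 0 occurrence(s) of x with (y - y)
  => ( z - 9 ) >= 17
stmt 1: z := x - 1  -- replace 1 occurrence(s) of z with (x - 1)
  => ( ( x - 1 ) - 9 ) >= 17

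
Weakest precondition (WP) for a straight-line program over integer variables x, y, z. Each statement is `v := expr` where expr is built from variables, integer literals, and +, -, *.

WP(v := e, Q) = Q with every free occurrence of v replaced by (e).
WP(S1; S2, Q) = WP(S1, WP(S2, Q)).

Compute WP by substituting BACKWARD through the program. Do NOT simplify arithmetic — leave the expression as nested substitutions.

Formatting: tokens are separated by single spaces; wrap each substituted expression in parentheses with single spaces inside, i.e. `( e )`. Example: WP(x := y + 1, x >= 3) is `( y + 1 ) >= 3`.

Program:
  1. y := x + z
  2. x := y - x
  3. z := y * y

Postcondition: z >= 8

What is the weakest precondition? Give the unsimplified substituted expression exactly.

post: z >= 8
stmt 3: z := y * y  -- replace 1 occurrence(s) of z with (y * y)
  => ( y * y ) >= 8
stmt 2: x := y - x  -- replace 0 occurrence(s) of x with (y - x)
  => ( y * y ) >= 8
stmt 1: y := x + z  -- replace 2 occurrence(s) of y with (x + z)
  => ( ( x + z ) * ( x + z ) ) >= 8

Answer: ( ( x + z ) * ( x + z ) ) >= 8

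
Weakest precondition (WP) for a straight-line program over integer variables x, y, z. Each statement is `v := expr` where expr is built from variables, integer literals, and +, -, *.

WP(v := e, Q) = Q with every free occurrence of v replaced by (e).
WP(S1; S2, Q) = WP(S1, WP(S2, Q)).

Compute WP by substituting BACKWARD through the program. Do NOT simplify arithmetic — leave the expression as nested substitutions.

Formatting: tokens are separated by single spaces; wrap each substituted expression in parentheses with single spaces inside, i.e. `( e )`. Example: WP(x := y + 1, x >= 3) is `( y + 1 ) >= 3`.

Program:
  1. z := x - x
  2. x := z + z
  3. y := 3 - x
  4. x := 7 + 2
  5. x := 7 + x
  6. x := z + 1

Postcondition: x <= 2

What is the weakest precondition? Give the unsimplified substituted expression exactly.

Answer: ( ( x - x ) + 1 ) <= 2

Derivation:
post: x <= 2
stmt 6: x := z + 1  -- replace 1 occurrence(s) of x with (z + 1)
  => ( z + 1 ) <= 2
stmt 5: x := 7 + x  -- replace 0 occurrence(s) of x with (7 + x)
  => ( z + 1 ) <= 2
stmt 4: x := 7 + 2  -- replace 0 occurrence(s) of x with (7 + 2)
  => ( z + 1 ) <= 2
stmt 3: y := 3 - x  -- replace 0 occurrence(s) of y with (3 - x)
  => ( z + 1 ) <= 2
stmt 2: x := z + z  -- replace 0 occurrence(s) of x with (z + z)
  => ( z + 1 ) <= 2
stmt 1: z := x - x  -- replace 1 occurrence(s) of z with (x - x)
  => ( ( x - x ) + 1 ) <= 2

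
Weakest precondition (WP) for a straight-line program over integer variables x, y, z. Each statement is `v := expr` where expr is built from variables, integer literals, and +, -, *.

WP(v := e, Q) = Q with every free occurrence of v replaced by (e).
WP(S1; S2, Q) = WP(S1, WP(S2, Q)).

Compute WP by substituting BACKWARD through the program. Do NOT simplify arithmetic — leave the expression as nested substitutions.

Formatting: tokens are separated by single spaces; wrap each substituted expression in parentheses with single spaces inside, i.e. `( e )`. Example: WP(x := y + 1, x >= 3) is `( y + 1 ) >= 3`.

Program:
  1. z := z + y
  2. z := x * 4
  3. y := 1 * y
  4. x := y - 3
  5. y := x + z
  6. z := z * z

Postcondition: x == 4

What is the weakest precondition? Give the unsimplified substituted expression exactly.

Answer: ( ( 1 * y ) - 3 ) == 4

Derivation:
post: x == 4
stmt 6: z := z * z  -- replace 0 occurrence(s) of z with (z * z)
  => x == 4
stmt 5: y := x + z  -- replace 0 occurrence(s) of y with (x + z)
  => x == 4
stmt 4: x := y - 3  -- replace 1 occurrence(s) of x with (y - 3)
  => ( y - 3 ) == 4
stmt 3: y := 1 * y  -- replace 1 occurrence(s) of y with (1 * y)
  => ( ( 1 * y ) - 3 ) == 4
stmt 2: z := x * 4  -- replace 0 occurrence(s) of z with (x * 4)
  => ( ( 1 * y ) - 3 ) == 4
stmt 1: z := z + y  -- replace 0 occurrence(s) of z with (z + y)
  => ( ( 1 * y ) - 3 ) == 4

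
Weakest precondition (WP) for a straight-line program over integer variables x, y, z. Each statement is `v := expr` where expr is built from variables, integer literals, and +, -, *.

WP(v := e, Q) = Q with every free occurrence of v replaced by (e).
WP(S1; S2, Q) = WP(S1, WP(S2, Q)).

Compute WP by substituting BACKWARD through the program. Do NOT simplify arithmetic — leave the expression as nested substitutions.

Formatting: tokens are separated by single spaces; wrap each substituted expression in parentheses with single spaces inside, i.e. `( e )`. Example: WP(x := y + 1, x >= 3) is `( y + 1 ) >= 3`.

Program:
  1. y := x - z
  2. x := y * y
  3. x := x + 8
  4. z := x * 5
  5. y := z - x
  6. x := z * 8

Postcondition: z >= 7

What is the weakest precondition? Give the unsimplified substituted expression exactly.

post: z >= 7
stmt 6: x := z * 8  -- replace 0 occurrence(s) of x with (z * 8)
  => z >= 7
stmt 5: y := z - x  -- replace 0 occurrence(s) of y with (z - x)
  => z >= 7
stmt 4: z := x * 5  -- replace 1 occurrence(s) of z with (x * 5)
  => ( x * 5 ) >= 7
stmt 3: x := x + 8  -- replace 1 occurrence(s) of x with (x + 8)
  => ( ( x + 8 ) * 5 ) >= 7
stmt 2: x := y * y  -- replace 1 occurrence(s) of x with (y * y)
  => ( ( ( y * y ) + 8 ) * 5 ) >= 7
stmt 1: y := x - z  -- replace 2 occurrence(s) of y with (x - z)
  => ( ( ( ( x - z ) * ( x - z ) ) + 8 ) * 5 ) >= 7

Answer: ( ( ( ( x - z ) * ( x - z ) ) + 8 ) * 5 ) >= 7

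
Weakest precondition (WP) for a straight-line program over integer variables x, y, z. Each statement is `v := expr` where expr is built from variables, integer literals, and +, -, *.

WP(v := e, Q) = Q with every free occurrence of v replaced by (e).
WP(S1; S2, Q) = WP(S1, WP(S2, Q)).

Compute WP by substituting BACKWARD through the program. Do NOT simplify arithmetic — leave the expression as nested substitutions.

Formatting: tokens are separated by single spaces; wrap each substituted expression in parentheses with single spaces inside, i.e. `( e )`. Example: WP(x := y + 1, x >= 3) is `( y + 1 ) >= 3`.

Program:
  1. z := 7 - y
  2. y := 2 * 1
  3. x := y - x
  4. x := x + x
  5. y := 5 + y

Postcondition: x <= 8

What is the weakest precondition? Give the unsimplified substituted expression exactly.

Answer: ( ( ( 2 * 1 ) - x ) + ( ( 2 * 1 ) - x ) ) <= 8

Derivation:
post: x <= 8
stmt 5: y := 5 + y  -- replace 0 occurrence(s) of y with (5 + y)
  => x <= 8
stmt 4: x := x + x  -- replace 1 occurrence(s) of x with (x + x)
  => ( x + x ) <= 8
stmt 3: x := y - x  -- replace 2 occurrence(s) of x with (y - x)
  => ( ( y - x ) + ( y - x ) ) <= 8
stmt 2: y := 2 * 1  -- replace 2 occurrence(s) of y with (2 * 1)
  => ( ( ( 2 * 1 ) - x ) + ( ( 2 * 1 ) - x ) ) <= 8
stmt 1: z := 7 - y  -- replace 0 occurrence(s) of z with (7 - y)
  => ( ( ( 2 * 1 ) - x ) + ( ( 2 * 1 ) - x ) ) <= 8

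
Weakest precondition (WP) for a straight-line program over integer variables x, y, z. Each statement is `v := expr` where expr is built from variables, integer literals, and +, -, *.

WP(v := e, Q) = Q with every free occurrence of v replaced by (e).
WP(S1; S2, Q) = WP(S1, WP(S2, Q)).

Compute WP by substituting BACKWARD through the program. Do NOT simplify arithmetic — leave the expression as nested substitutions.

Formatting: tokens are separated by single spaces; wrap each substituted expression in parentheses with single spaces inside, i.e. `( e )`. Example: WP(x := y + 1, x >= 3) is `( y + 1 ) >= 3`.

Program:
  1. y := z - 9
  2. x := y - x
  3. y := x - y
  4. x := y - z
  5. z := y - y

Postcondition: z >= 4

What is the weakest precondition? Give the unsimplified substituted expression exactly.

Answer: ( ( ( ( z - 9 ) - x ) - ( z - 9 ) ) - ( ( ( z - 9 ) - x ) - ( z - 9 ) ) ) >= 4

Derivation:
post: z >= 4
stmt 5: z := y - y  -- replace 1 occurrence(s) of z with (y - y)
  => ( y - y ) >= 4
stmt 4: x := y - z  -- replace 0 occurrence(s) of x with (y - z)
  => ( y - y ) >= 4
stmt 3: y := x - y  -- replace 2 occurrence(s) of y with (x - y)
  => ( ( x - y ) - ( x - y ) ) >= 4
stmt 2: x := y - x  -- replace 2 occurrence(s) of x with (y - x)
  => ( ( ( y - x ) - y ) - ( ( y - x ) - y ) ) >= 4
stmt 1: y := z - 9  -- replace 4 occurrence(s) of y with (z - 9)
  => ( ( ( ( z - 9 ) - x ) - ( z - 9 ) ) - ( ( ( z - 9 ) - x ) - ( z - 9 ) ) ) >= 4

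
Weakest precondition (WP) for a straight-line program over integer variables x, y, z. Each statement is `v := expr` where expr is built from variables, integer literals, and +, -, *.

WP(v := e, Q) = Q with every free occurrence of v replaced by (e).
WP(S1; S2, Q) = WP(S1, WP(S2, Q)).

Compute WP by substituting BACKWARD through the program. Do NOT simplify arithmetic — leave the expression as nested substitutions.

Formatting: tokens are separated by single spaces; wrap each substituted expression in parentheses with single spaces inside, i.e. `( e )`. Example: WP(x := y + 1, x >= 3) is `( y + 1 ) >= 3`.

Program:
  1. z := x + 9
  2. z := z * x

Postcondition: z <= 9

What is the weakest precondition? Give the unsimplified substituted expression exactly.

Answer: ( ( x + 9 ) * x ) <= 9

Derivation:
post: z <= 9
stmt 2: z := z * x  -- replace 1 occurrence(s) of z with (z * x)
  => ( z * x ) <= 9
stmt 1: z := x + 9  -- replace 1 occurrence(s) of z with (x + 9)
  => ( ( x + 9 ) * x ) <= 9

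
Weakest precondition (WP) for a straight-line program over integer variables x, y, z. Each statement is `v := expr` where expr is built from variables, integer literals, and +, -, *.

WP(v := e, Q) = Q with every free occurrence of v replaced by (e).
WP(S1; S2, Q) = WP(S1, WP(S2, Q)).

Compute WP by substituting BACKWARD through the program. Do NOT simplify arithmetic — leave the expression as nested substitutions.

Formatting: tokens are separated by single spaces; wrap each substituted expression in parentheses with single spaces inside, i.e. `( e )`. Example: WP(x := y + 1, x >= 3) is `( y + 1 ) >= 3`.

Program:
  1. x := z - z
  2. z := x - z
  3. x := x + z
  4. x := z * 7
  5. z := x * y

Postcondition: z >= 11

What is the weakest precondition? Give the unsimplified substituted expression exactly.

post: z >= 11
stmt 5: z := x * y  -- replace 1 occurrence(s) of z with (x * y)
  => ( x * y ) >= 11
stmt 4: x := z * 7  -- replace 1 occurrence(s) of x with (z * 7)
  => ( ( z * 7 ) * y ) >= 11
stmt 3: x := x + z  -- replace 0 occurrence(s) of x with (x + z)
  => ( ( z * 7 ) * y ) >= 11
stmt 2: z := x - z  -- replace 1 occurrence(s) of z with (x - z)
  => ( ( ( x - z ) * 7 ) * y ) >= 11
stmt 1: x := z - z  -- replace 1 occurrence(s) of x with (z - z)
  => ( ( ( ( z - z ) - z ) * 7 ) * y ) >= 11

Answer: ( ( ( ( z - z ) - z ) * 7 ) * y ) >= 11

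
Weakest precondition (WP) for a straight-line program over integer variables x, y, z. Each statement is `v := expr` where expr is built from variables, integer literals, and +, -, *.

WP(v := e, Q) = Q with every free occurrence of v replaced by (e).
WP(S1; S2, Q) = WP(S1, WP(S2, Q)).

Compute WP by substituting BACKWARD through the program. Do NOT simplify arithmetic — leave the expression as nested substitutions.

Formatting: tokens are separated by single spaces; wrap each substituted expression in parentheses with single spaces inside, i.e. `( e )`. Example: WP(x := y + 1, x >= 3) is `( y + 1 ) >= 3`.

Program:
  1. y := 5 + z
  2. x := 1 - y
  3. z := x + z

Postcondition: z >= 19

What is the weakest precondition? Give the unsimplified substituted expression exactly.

post: z >= 19
stmt 3: z := x + z  -- replace 1 occurrence(s) of z with (x + z)
  => ( x + z ) >= 19
stmt 2: x := 1 - y  -- replace 1 occurrence(s) of x with (1 - y)
  => ( ( 1 - y ) + z ) >= 19
stmt 1: y := 5 + z  -- replace 1 occurrence(s) of y with (5 + z)
  => ( ( 1 - ( 5 + z ) ) + z ) >= 19

Answer: ( ( 1 - ( 5 + z ) ) + z ) >= 19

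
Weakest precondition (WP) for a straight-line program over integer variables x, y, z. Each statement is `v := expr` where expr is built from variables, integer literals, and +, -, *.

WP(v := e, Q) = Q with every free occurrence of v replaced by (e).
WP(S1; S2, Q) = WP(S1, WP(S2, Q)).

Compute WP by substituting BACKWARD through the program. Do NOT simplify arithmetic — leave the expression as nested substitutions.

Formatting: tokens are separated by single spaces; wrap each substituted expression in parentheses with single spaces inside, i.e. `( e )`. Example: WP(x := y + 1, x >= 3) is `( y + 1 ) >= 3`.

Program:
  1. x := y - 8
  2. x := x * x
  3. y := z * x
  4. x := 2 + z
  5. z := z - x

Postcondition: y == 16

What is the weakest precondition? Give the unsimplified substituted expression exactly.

Answer: ( z * ( ( y - 8 ) * ( y - 8 ) ) ) == 16

Derivation:
post: y == 16
stmt 5: z := z - x  -- replace 0 occurrence(s) of z with (z - x)
  => y == 16
stmt 4: x := 2 + z  -- replace 0 occurrence(s) of x with (2 + z)
  => y == 16
stmt 3: y := z * x  -- replace 1 occurrence(s) of y with (z * x)
  => ( z * x ) == 16
stmt 2: x := x * x  -- replace 1 occurrence(s) of x with (x * x)
  => ( z * ( x * x ) ) == 16
stmt 1: x := y - 8  -- replace 2 occurrence(s) of x with (y - 8)
  => ( z * ( ( y - 8 ) * ( y - 8 ) ) ) == 16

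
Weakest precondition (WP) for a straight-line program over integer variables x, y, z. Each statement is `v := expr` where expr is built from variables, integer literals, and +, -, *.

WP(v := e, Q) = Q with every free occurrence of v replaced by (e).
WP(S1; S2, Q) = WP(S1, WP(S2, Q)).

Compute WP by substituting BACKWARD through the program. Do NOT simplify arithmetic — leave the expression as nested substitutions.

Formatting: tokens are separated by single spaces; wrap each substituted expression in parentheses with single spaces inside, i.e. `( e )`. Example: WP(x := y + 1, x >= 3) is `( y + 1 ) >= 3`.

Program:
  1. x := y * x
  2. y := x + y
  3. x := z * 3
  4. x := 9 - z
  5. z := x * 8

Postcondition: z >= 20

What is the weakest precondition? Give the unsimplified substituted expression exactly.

post: z >= 20
stmt 5: z := x * 8  -- replace 1 occurrence(s) of z with (x * 8)
  => ( x * 8 ) >= 20
stmt 4: x := 9 - z  -- replace 1 occurrence(s) of x with (9 - z)
  => ( ( 9 - z ) * 8 ) >= 20
stmt 3: x := z * 3  -- replace 0 occurrence(s) of x with (z * 3)
  => ( ( 9 - z ) * 8 ) >= 20
stmt 2: y := x + y  -- replace 0 occurrence(s) of y with (x + y)
  => ( ( 9 - z ) * 8 ) >= 20
stmt 1: x := y * x  -- replace 0 occurrence(s) of x with (y * x)
  => ( ( 9 - z ) * 8 ) >= 20

Answer: ( ( 9 - z ) * 8 ) >= 20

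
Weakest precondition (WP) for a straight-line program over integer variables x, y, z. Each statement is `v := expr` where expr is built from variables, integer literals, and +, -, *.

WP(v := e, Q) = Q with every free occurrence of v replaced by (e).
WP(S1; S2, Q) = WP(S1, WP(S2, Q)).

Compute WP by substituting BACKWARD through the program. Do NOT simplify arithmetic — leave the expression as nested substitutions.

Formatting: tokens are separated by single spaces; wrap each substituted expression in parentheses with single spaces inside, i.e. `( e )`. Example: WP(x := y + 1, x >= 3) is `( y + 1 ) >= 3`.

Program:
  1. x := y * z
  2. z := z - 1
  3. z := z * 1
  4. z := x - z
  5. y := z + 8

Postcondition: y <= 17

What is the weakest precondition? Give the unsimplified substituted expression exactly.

Answer: ( ( ( y * z ) - ( ( z - 1 ) * 1 ) ) + 8 ) <= 17

Derivation:
post: y <= 17
stmt 5: y := z + 8  -- replace 1 occurrence(s) of y with (z + 8)
  => ( z + 8 ) <= 17
stmt 4: z := x - z  -- replace 1 occurrence(s) of z with (x - z)
  => ( ( x - z ) + 8 ) <= 17
stmt 3: z := z * 1  -- replace 1 occurrence(s) of z with (z * 1)
  => ( ( x - ( z * 1 ) ) + 8 ) <= 17
stmt 2: z := z - 1  -- replace 1 occurrence(s) of z with (z - 1)
  => ( ( x - ( ( z - 1 ) * 1 ) ) + 8 ) <= 17
stmt 1: x := y * z  -- replace 1 occurrence(s) of x with (y * z)
  => ( ( ( y * z ) - ( ( z - 1 ) * 1 ) ) + 8 ) <= 17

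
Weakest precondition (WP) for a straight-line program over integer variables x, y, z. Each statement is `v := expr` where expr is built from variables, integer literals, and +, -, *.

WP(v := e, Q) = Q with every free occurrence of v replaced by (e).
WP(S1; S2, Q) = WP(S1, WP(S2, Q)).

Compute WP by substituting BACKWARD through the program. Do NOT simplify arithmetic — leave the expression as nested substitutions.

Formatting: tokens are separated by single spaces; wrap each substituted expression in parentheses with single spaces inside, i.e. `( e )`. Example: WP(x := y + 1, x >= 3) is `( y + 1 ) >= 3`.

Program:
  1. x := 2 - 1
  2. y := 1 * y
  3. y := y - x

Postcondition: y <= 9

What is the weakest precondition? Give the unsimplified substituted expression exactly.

post: y <= 9
stmt 3: y := y - x  -- replace 1 occurrence(s) of y with (y - x)
  => ( y - x ) <= 9
stmt 2: y := 1 * y  -- replace 1 occurrence(s) of y with (1 * y)
  => ( ( 1 * y ) - x ) <= 9
stmt 1: x := 2 - 1  -- replace 1 occurrence(s) of x with (2 - 1)
  => ( ( 1 * y ) - ( 2 - 1 ) ) <= 9

Answer: ( ( 1 * y ) - ( 2 - 1 ) ) <= 9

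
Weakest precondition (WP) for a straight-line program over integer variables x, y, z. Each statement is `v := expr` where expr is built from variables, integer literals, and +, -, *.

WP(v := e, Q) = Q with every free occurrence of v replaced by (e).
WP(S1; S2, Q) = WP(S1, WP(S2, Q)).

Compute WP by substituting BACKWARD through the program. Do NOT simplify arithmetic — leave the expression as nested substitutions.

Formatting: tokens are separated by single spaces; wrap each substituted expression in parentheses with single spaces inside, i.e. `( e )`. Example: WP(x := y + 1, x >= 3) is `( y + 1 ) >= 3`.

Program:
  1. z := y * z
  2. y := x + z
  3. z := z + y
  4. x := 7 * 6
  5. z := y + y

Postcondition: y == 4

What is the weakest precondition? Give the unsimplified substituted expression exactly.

post: y == 4
stmt 5: z := y + y  -- replace 0 occurrence(s) of z with (y + y)
  => y == 4
stmt 4: x := 7 * 6  -- replace 0 occurrence(s) of x with (7 * 6)
  => y == 4
stmt 3: z := z + y  -- replace 0 occurrence(s) of z with (z + y)
  => y == 4
stmt 2: y := x + z  -- replace 1 occurrence(s) of y with (x + z)
  => ( x + z ) == 4
stmt 1: z := y * z  -- replace 1 occurrence(s) of z with (y * z)
  => ( x + ( y * z ) ) == 4

Answer: ( x + ( y * z ) ) == 4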